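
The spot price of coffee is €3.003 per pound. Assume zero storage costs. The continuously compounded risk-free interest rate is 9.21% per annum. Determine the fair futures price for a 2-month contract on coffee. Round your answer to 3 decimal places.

€3.049 per pound

F = S·e^(rT) = 3.003 · e^(0.0921 × 2/12) = 3.003 · e^0.015350
= 3.003 × 1.015468 = €3.049 per pound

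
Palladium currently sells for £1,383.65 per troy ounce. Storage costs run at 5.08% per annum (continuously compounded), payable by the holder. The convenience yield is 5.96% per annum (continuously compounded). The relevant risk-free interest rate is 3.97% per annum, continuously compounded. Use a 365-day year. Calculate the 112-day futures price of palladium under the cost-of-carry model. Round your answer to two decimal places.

£1,396.83 per troy ounce

Net carry = r + u − y = 0.0397 + 0.0508 − 0.0596 = 0.0309
F = S·e^((r+u−y)T) = 1383.65 · e^(0.0309 × 112/365) = 1383.65 · e^0.00948164
= 1383.65 × 1.00952673 = £1,396.83 per troy ounce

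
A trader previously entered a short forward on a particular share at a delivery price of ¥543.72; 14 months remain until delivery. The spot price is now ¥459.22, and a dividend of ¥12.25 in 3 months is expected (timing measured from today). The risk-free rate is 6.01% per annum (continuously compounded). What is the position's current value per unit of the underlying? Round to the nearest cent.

¥59.75

PV(remaining dividends) I = 12.25·e^(−0.0601·3/12) = 12.0673
Current forward F = (S − I)·e^(rT) = (459.22 − 12.0673)·e^(0.0601·14/12) = 447.1527 × 1.072633 = 479.6307
Value (long) = (F − K)·e^(−rT) = (479.6307 − 543.72) × 0.932285 = -59.7495
Short position value = −(long value) = ¥59.75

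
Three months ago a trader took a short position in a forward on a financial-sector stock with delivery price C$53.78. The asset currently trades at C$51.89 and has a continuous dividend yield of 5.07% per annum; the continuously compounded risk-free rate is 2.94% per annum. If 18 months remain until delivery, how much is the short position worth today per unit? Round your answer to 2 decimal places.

Current fair forward for the remaining 18 months: F = S·e^((r − q)·T), (r − q) = 0.0294 − 0.0507 = -0.0213
F = 51.89 · e^(-0.0213 × 18/12) = 51.89 × 0.968555 = 50.2583
Value of long forward = (F − K)·e^(−rT) = (50.2583 − 53.78) · e^(−0.0294·18/12)
= -3.5217 × 0.956858 = -3.37
Short position value = −(long value) = C$3.37

C$3.37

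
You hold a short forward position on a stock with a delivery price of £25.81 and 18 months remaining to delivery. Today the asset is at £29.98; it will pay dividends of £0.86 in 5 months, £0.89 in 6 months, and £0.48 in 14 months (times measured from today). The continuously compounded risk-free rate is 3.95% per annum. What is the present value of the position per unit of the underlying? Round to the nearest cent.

PV(remaining dividends) I = 0.86·e^(−0.0395·5/12) + 0.89·e^(−0.0395·6/12) + 0.48·e^(−0.0395·14/12) = 2.1769
Current forward F = (S − I)·e^(rT) = (29.98 − 2.1769)·e^(0.0395·18/12) = 27.8031 × 1.061040 = 29.5002
Value (long) = (F − K)·e^(−rT) = (29.5002 − 25.81) × 0.942471 = 3.4779
Short position value = −(long value) = -£3.48

-£3.48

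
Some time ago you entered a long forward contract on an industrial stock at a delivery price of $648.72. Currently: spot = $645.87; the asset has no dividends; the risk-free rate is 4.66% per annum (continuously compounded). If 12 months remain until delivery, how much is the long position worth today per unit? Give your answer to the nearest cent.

$26.69

Current fair forward for the remaining 12 months: F = S·e^(r·T), r = 0.0466
F = 645.87 · e^(0.0466 × 12/12) = 645.87 × 1.047703 = 676.6799
Value of long forward = (F − K)·e^(−rT) = (676.6799 − 648.72) · e^(−0.0466·12/12)
= 27.9599 × 0.954469 = 26.69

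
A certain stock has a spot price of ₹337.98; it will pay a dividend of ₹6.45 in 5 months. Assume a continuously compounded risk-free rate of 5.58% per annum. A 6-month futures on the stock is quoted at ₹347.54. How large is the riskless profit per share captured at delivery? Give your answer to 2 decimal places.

₹6.48 per share

PV(dividends) I = 6.45·e^(−0.0558·5/12) = 6.3018
Fair futures F* = (S − I)·e^(rT) = (337.98 − 6.3018)·e^0.027900 = 331.6782 × 1.028293 = 341.0624
Market ₹347.54 > fair 341.0624: forward overpriced → cash-and-carry (borrow at r, buy the stock and collect the dividends, short the forward).
Profit at T = |F_mkt − F*| = |347.54 − 341.0624| = ₹6.48 per share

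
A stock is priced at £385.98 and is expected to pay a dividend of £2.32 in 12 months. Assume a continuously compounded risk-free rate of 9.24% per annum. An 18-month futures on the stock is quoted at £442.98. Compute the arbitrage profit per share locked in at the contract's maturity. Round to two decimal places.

£2.05 per share

PV(dividends) I = 2.32·e^(−0.0924·12/12) = 2.1152
Fair futures F* = (S − I)·e^(rT) = (385.98 − 2.1152)·e^0.138600 = 383.8648 × 1.148665 = 440.9321
Market £442.98 > fair 440.9321: forward overpriced → cash-and-carry (borrow at r, buy the stock and collect the dividends, short the forward).
Profit at T = |F_mkt − F*| = |442.98 − 440.9321| = £2.05 per share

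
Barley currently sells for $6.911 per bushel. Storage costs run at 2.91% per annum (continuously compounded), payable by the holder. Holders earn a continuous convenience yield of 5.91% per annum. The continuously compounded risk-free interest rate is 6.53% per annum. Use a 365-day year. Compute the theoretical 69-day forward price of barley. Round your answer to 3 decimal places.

$6.957 per bushel

Net carry = r + u − y = 0.0653 + 0.0291 − 0.0591 = 0.0353
F = S·e^((r+u−y)T) = 6.911 · e^(0.0353 × 69/365) = 6.911 · e^0.006673
= 6.911 × 1.006695 = $6.957 per bushel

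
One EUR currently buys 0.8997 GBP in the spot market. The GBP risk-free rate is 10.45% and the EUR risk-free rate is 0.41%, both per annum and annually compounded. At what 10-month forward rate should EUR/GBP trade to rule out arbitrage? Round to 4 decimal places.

By covered interest parity, F = S · (1+r_GBP)^T / (1+r_EUR)^T
= 0.8997 × 1.086354 / 1.003416 = 0.8997 × 1.082656
F = 0.9741 GBP per EUR

0.9741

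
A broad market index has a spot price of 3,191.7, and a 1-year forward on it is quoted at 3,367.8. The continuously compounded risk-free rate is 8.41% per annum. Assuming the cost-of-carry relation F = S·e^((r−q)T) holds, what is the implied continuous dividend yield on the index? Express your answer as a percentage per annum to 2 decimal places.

From F = S·e^((r−q)T): (r − q) = ln(F/S)/T
ln(3367.8/3191.7) = ln(1.055174) = 0.053706
(r − q) = 0.053706 / (1) = 0.053706
q = r − ln(F/S)/T = 0.0841 − 0.053706 = 0.030394
q = 3.04%

3.04%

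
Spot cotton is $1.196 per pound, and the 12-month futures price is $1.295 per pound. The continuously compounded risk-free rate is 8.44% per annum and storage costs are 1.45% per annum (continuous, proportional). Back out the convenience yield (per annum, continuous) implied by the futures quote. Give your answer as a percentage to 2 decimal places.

F = S·e^((r+u−y)T) ⇒ (r+u−y) = ln(F/S)/T
ln(1.295/1.196) = 0.079528; /T ⇒ 0.079528
y = r + u − ln(F/S)/T = 0.0844 + 0.0145 − 0.079528 = 0.019372
y = 1.94%

1.94%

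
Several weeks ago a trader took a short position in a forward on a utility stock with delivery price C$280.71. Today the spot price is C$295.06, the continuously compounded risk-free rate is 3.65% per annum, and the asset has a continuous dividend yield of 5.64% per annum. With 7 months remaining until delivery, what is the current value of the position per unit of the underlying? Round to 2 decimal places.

Current fair forward for the remaining 7 months: F = S·e^((r − q)·T), (r − q) = 0.0365 − 0.0564 = -0.0199
F = 295.06 · e^(-0.0199 × 7/12) = 295.06 × 0.988459 = 291.6547
Value of long forward = (F − K)·e^(−rT) = (291.6547 − 280.71) · e^(−0.0365·7/12)
= 10.9447 × 0.978933 = 10.71
Short position value = −(long value) = -C$10.71

-C$10.71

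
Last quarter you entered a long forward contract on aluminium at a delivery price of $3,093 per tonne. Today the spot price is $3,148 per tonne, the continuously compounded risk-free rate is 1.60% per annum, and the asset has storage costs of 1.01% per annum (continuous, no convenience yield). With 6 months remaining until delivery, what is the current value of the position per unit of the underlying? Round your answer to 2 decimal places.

$95.58 per tonne

Current fair forward for the remaining 6 months: F = S·e^((r + u)·T), (r + u) = 0.0160 + 0.0101 = 0.0261
F = 3148 · e^(0.0261 × 6/12) = 3148 × 1.01313552 = 3189.3506
Value of long forward = (F − K)·e^(−rT) = (3189.3506 − 3093) · e^(−0.0160·6/12)
= 96.3506 × 0.99203191 = 95.58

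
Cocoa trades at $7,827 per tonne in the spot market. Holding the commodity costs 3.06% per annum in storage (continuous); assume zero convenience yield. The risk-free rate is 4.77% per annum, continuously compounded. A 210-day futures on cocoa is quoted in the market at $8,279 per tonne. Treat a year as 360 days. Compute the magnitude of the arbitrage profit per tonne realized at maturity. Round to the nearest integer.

$86 per tonne

Fair futures: F* = S·e^(carry·T), with carry = (r + u) = 0.0477 + 0.0306 = 0.0783
F* = 7827 · e^(0.0783 × 210/360) = 7827 · e^0.045675 = 7827 × 1.046734 = $8192.7870
Market $8279 > fair $8192.7870: forward overpriced → cash-and-carry (buy spot, short the forward).
At maturity, profit = |F_mkt − F*| = |8279 − 8192.7870| = $86 per tonne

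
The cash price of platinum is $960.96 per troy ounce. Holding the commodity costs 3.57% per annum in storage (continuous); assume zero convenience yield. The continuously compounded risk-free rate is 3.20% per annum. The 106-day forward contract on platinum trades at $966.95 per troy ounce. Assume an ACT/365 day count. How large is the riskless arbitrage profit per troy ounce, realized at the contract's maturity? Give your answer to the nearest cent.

Fair forward: F* = S·e^(carry·T), with carry = (r + u) = 0.0320 + 0.0357 = 0.0677
F* = 960.96 · e^(0.0677 × 106/365) = 960.96 · e^0.019661 = 960.96 × 1.019856 = $980.0408
Market $966.95 < fair $980.0408: forward underpriced → reverse cash-and-carry (short spot, go long the forward).
At maturity, profit = |F_mkt − F*| = |966.95 − 980.0408| = $13.09 per troy ounce

$13.09 per troy ounce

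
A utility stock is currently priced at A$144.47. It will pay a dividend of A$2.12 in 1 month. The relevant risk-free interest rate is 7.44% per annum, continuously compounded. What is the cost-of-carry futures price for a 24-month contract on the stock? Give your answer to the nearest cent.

PV(dividends) I = 2.12·e^(−0.0744·1/12)
I = 2.1069
F = (S − I)·e^(rT) = (144.47 − 2.1069) · e^(0.0744·24/12)
= 142.3631 · e^0.148800 = 142.3631 × 1.160441 = A$165.20

A$165.20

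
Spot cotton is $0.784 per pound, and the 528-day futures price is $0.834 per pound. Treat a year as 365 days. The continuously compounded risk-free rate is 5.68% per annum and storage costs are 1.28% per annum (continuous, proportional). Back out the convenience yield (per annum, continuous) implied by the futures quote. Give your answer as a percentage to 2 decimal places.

2.69%

F = S·e^((r+u−y)T) ⇒ (r+u−y) = ln(F/S)/T
ln(0.834/0.784) = 0.061824; /T ⇒ 0.042738
y = r + u − ln(F/S)/T = 0.0568 + 0.0128 − 0.042738 = 0.026862
y = 2.69%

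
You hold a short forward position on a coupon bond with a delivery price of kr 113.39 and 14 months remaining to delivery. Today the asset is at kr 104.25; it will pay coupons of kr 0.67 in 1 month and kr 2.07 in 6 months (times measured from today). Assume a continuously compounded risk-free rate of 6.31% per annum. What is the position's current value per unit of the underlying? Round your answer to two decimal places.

kr 3.76

PV(remaining coupons) I = 0.67·e^(−0.0631·1/12) + 2.07·e^(−0.0631·6/12) = 2.6722
Current forward F = (S − I)·e^(rT) = (104.25 − 2.6722)·e^(0.0631·14/12) = 101.5778 × 1.076394 = 109.3377
Value (long) = (F − K)·e^(−rT) = (109.3377 − 113.39) × 0.929028 = -3.7647
Short position value = −(long value) = kr 3.76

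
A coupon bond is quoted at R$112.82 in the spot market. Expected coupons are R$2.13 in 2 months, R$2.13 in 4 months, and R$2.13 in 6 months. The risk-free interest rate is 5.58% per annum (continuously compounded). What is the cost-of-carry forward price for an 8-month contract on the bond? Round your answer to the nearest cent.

R$110.59

PV(coupons) I = 2.13·e^(−0.0558·2/12) + 2.13·e^(−0.0558·4/12) + 2.13·e^(−0.0558·6/12)
I = 2.1103 + 2.0907 + 2.0714 = 6.2724
F = (S − I)·e^(rT) = (112.82 − 6.2724) · e^(0.0558·8/12)
= 106.5476 · e^0.037200 = 106.5476 × 1.037901 = R$110.59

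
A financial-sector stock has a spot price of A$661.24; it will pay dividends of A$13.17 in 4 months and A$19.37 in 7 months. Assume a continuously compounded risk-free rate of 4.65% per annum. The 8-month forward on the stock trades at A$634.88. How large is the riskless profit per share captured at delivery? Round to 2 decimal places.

PV(dividends) I = 13.17·e^(−0.0465·4/12) + 19.37·e^(−0.0465·7/12) = 31.8191
Fair forward F* = (S − I)·e^(rT) = (661.24 − 31.8191)·e^0.031000 = 629.4209 × 1.031486 = 649.2388
Market A$634.88 < fair 649.2388: forward underpriced → reverse cash-and-carry (short the stock, invest proceeds at r, pay the dividends, go long the forward).
Profit at T = |F_mkt − F*| = |634.88 − 649.2388| = A$14.36 per share

A$14.36 per share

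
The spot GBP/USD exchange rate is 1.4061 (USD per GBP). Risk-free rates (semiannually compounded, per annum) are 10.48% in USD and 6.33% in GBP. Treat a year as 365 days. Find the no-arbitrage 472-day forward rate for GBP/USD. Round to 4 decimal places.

1.4804

By covered interest parity, F = S · (1+r_USD/2)^(2T) / (1+r_GBP/2)^(2T)
= 1.4061 × 1.141212 / 1.083924 = 1.4061 × 1.052852
F = 1.4804 USD per GBP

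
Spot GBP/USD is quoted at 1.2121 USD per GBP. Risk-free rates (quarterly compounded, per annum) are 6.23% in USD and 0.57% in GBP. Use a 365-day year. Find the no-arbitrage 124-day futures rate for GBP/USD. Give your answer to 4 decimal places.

1.2354

By covered interest parity, F = S · (1+r_USD/4)^(4T) / (1+r_GBP/4)^(4T)
= 1.2121 × 1.021224 / 1.001937 = 1.2121 × 1.019250
F = 1.2354 USD per GBP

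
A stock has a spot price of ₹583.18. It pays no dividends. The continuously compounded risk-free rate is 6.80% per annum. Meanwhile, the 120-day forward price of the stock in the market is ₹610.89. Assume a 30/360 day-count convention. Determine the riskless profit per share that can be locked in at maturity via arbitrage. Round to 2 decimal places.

Fair forward: F* = S·e^(carry·T), with carry = r = 0.0680
F* = 583.18 · e^(0.0680 × 120/360) = 583.18 · e^0.022667 = 583.18 × 1.022926 = ₹596.5500
Market ₹610.89 > fair ₹596.5500: forward overpriced → cash-and-carry (buy spot, short the forward).
At maturity, profit = |F_mkt − F*| = |610.89 − 596.5500| = ₹14.34 per share

₹14.34 per share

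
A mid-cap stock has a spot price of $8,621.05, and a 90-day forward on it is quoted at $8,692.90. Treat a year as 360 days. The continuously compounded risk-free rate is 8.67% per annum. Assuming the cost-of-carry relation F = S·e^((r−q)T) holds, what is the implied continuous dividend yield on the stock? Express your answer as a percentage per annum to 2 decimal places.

5.35%

From F = S·e^((r−q)T): (r − q) = ln(F/S)/T
ln(8692.90/8621.05) = ln(1.008334) = 0.008299
(r − q) = 0.008299 / (90/360) = 0.033196
q = r − ln(F/S)/T = 0.0867 − 0.033196 = 0.053504
q = 5.35%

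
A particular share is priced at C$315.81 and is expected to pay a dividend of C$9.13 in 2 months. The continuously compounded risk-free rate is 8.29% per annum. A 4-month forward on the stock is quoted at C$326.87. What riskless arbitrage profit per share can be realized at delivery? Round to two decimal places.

C$11.47 per share

PV(dividends) I = 9.13·e^(−0.0829·2/12) = 9.0047
Fair forward F* = (S − I)·e^(rT) = (315.81 − 9.0047)·e^0.027633 = 306.8053 × 1.028018 = 315.4014
Market C$326.87 > fair 315.4014: forward overpriced → cash-and-carry (borrow at r, buy the stock and collect the dividends, short the forward).
Profit at T = |F_mkt − F*| = |326.87 − 315.4014| = C$11.47 per share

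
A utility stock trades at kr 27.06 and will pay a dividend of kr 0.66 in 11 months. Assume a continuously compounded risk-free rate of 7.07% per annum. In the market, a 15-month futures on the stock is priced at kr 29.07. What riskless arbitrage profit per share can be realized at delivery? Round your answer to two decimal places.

PV(dividends) I = 0.66·e^(−0.0707·11/12) = 0.6186
Fair futures F* = (S − I)·e^(rT) = (27.06 − 0.6186)·e^0.088375 = 26.4414 × 1.092398 = 28.8845
Market kr 29.07 > fair 28.8845: forward overpriced → cash-and-carry (borrow at r, buy the stock and collect the dividends, short the forward).
Profit at T = |F_mkt − F*| = |29.07 − 28.8845| = kr 0.19 per share

kr 0.19 per share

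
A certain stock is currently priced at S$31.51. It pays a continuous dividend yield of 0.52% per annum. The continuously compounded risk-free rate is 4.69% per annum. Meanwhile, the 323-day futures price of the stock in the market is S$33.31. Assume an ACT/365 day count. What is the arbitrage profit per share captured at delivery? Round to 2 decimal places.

Fair futures: F* = S·e^(carry·T), with carry = (r − q) = 0.0469 − 0.0052 = 0.0417
F* = 31.51 · e^(0.0417 × 323/365) = 31.51 · e^0.036902 = 31.51 × 1.037591 = S$32.6945
Market S$33.31 > fair S$32.6945: forward overpriced → cash-and-carry (buy spot, short the forward).
At maturity, profit = |F_mkt − F*| = |33.31 − 32.6945| = S$0.62 per share

S$0.62 per share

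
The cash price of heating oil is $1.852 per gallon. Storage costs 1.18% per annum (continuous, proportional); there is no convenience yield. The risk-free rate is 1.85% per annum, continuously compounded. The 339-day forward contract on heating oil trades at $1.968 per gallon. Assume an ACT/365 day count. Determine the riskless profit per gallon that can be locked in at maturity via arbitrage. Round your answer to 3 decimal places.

$0.063 per gallon

Fair forward: F* = S·e^(carry·T), with carry = (r + u) = 0.0185 + 0.0118 = 0.0303
F* = 1.852 · e^(0.0303 × 339/365) = 1.852 · e^0.028142 = 1.852 × 1.028542 = $1.9049
Market $1.968 > fair $1.9049: forward overpriced → cash-and-carry (buy spot, short the forward).
At maturity, profit = |F_mkt − F*| = |1.968 − 1.9049| = $0.063 per gallon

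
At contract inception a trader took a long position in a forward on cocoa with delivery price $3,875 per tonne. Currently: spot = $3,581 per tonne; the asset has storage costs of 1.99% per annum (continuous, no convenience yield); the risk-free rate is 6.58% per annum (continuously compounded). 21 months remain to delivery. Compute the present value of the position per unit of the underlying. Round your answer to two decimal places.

$254.38 per tonne

Current fair forward for the remaining 21 months: F = S·e^((r + u)·T), (r + u) = 0.0658 + 0.0199 = 0.0857
F = 3581 · e^(0.0857 × 21/12) = 3581 × 1.16180520 = 4160.4244
Value of long forward = (F − K)·e^(−rT) = (4160.4244 − 3875) · e^(−0.0658·21/12)
= 285.4244 × 0.89123245 = 254.38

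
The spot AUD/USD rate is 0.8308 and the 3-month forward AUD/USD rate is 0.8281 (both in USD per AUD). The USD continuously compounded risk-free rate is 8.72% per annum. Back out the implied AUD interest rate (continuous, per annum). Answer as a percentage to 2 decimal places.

F = S·e^((r_USD − r_AUD)T) ⇒ r_AUD = r_USD − ln(F/S)/T
ln(0.8281/0.8308) = -0.003255; /(3/12) = -0.013020
r_AUD = 0.0872 + 0.013020 = 0.100220
r_AUD = 10.02%

10.02%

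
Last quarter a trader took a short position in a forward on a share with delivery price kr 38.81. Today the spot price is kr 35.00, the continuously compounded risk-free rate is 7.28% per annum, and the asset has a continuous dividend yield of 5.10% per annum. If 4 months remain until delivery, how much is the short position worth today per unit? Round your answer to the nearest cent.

Current fair forward for the remaining 4 months: F = S·e^((r − q)·T), (r − q) = 0.0728 − 0.0510 = 0.0218
F = 35.00 · e^(0.0218 × 4/12) = 35.00 × 1.007293 = 35.2553
Value of long forward = (F − K)·e^(−rT) = (35.2553 − 38.81) · e^(−0.0728·4/12)
= -3.5547 × 0.976025 = -3.47
Short position value = −(long value) = kr 3.47

kr 3.47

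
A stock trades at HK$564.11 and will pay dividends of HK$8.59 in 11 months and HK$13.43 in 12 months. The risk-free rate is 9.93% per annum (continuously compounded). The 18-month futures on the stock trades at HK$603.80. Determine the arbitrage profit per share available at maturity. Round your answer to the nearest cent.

HK$27.70 per share

PV(dividends) I = 8.59·e^(−0.0993·11/12) + 13.43·e^(−0.0993·12/12) = 20.0031
Fair futures F* = (S − I)·e^(rT) = (564.11 − 20.0031)·e^0.148950 = 544.1069 × 1.160615 = 631.4986
Market HK$603.80 < fair 631.4986: forward underpriced → reverse cash-and-carry (short the stock, invest proceeds at r, pay the dividends, go long the forward).
Profit at T = |F_mkt − F*| = |603.80 − 631.4986| = HK$27.70 per share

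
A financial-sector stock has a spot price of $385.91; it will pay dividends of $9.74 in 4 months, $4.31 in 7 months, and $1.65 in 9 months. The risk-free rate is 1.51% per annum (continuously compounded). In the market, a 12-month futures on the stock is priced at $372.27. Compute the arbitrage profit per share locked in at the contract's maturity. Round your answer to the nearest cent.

PV(dividends) I = 9.74·e^(−0.0151·4/12) + 4.31·e^(−0.0151·7/12) + 1.65·e^(−0.0151·9/12) = 15.5947
Fair futures F* = (S − I)·e^(rT) = (385.91 − 15.5947)·e^0.015100 = 370.3153 × 1.015215 = 375.9496
Market $372.27 < fair 375.9496: forward underpriced → reverse cash-and-carry (short the stock, invest proceeds at r, pay the dividends, go long the forward).
Profit at T = |F_mkt − F*| = |372.27 − 375.9496| = $3.68 per share

$3.68 per share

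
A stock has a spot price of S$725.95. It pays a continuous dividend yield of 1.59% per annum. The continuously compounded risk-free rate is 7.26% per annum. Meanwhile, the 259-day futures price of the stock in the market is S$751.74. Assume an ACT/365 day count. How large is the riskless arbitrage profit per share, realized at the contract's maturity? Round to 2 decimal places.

Fair futures: F* = S·e^(carry·T), with carry = (r − q) = 0.0726 − 0.0159 = 0.0567
F* = 725.95 · e^(0.0567 × 259/365) = 725.95 · e^0.040234 = 725.95 × 1.041054 = S$755.7532
Market S$751.74 < fair S$755.7532: forward underpriced → reverse cash-and-carry (short spot, go long the forward).
At maturity, profit = |F_mkt − F*| = |751.74 − 755.7532| = S$4.01 per share

S$4.01 per share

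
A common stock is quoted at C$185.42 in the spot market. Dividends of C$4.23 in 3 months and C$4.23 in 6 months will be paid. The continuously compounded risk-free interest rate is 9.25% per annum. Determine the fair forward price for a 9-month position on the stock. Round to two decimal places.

PV(dividends) I = 4.23·e^(−0.0925·3/12) + 4.23·e^(−0.0925·6/12)
I = 4.1333 + 4.0388 = 8.1721
F = (S − I)·e^(rT) = (185.42 − 8.1721) · e^(0.0925·9/12)
= 177.2479 · e^0.069375 = 177.2479 × 1.071838 = C$189.98

C$189.98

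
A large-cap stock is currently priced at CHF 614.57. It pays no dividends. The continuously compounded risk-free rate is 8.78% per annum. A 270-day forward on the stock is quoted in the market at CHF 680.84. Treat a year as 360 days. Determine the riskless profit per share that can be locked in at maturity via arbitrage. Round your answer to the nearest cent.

Fair forward: F* = S·e^(carry·T), with carry = r = 0.0878
F* = 614.57 · e^(0.0878 × 270/360) = 614.57 · e^0.065850 = 614.57 × 1.068066 = CHF 656.4013
Market CHF 680.84 > fair CHF 656.4013: forward overpriced → cash-and-carry (buy spot, short the forward).
At maturity, profit = |F_mkt − F*| = |680.84 − 656.4013| = CHF 24.44 per share

CHF 24.44 per share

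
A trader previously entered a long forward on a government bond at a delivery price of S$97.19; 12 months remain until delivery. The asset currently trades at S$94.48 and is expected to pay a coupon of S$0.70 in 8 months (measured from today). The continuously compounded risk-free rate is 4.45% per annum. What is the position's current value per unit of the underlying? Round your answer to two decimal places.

PV(remaining coupons) I = 0.70·e^(−0.0445·8/12) = 0.6795
Current forward F = (S − I)·e^(rT) = (94.48 − 0.6795)·e^(0.0445·12/12) = 93.8005 × 1.045505 = 98.0689
Value (long) = (F − K)·e^(−rT) = (98.0689 − 97.19) × 0.956476 = 0.8406
Value = S$0.84

S$0.84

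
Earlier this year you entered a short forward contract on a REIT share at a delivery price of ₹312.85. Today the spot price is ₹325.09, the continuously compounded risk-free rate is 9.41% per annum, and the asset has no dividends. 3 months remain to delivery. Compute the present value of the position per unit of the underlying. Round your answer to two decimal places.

Current fair forward for the remaining 3 months: F = S·e^(r·T), r = 0.0941
F = 325.09 · e^(0.0941 × 3/12) = 325.09 × 1.023804 = 332.8284
Value of long forward = (F − K)·e^(−rT) = (332.8284 − 312.85) · e^(−0.0941·3/12)
= 19.9784 × 0.976750 = 19.51
Short position value = −(long value) = -₹19.51

-₹19.51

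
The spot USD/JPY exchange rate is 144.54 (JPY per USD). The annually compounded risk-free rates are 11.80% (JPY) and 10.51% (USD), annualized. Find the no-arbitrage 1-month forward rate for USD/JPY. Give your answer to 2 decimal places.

By covered interest parity, F = S · (1+r_JPY)^T / (1+r_USD)^T
= 144.54 × 1.009338 / 1.008363 = 144.54 × 1.000967
F = 144.68 JPY per USD

144.68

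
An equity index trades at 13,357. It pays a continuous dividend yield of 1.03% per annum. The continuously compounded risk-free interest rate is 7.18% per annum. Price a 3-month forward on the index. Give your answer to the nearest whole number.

13,564

F = S·e^((r − q)T) = 13357 · e^((0.0718 − 0.0103) × 3/12)
= 13357 · e^0.015375 = 13357 × 1.015494
F = 13,564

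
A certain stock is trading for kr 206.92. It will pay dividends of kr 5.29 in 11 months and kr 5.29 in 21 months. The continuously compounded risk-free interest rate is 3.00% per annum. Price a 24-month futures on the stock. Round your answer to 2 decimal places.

PV(dividends) I = 5.29·e^(−0.0300·11/12) + 5.29·e^(−0.0300·21/12)
I = 5.1465 + 5.0194 = 10.1659
F = (S − I)·e^(rT) = (206.92 − 10.1659) · e^(0.0300·24/12)
= 196.7541 · e^0.060000 = 196.7541 × 1.061837 = kr 208.92

kr 208.92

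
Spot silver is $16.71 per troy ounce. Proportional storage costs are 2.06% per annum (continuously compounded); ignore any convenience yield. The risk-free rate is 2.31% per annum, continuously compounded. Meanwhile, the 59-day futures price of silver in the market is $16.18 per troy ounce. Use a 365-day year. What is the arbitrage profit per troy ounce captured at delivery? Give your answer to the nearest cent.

$0.65 per troy ounce

Fair futures: F* = S·e^(carry·T), with carry = (r + u) = 0.0231 + 0.0206 = 0.0437
F* = 16.71 · e^(0.0437 × 59/365) = 16.71 · e^0.007064 = 16.71 × 1.007089 = $16.8285
Market $16.18 < fair $16.8285: forward underpriced → reverse cash-and-carry (short spot, go long the forward).
At maturity, profit = |F_mkt − F*| = |16.18 − 16.8285| = $0.65 per troy ounce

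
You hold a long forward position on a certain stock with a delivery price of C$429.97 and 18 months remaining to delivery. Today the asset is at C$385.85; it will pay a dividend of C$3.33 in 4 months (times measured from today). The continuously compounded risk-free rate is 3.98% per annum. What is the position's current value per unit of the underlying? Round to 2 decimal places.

-C$22.49

PV(remaining dividends) I = 3.33·e^(−0.0398·4/12) = 3.2861
Current forward F = (S − I)·e^(rT) = (385.85 − 3.2861)·e^(0.0398·18/12) = 382.5639 × 1.061518 = 406.0985
Value (long) = (F − K)·e^(−rT) = (406.0985 − 429.97) × 0.942047 = -22.4881
Value = -C$22.49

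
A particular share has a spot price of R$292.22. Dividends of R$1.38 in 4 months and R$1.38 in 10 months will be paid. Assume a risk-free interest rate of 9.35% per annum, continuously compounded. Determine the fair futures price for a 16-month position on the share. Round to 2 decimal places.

R$328.06

PV(dividends) I = 1.38·e^(−0.0935·4/12) + 1.38·e^(−0.0935·10/12)
I = 1.3377 + 1.2766 = 2.6143
F = (S − I)·e^(rT) = (292.22 − 2.6143) · e^(0.0935·16/12)
= 289.6057 · e^0.124667 = 289.6057 × 1.132771 = R$328.06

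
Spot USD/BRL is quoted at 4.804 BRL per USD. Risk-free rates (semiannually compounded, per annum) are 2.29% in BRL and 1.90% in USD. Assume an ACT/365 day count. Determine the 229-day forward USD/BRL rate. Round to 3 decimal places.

4.816

By covered interest parity, F = S · (1+r_BRL/2)^(2T) / (1+r_USD/2)^(2T)
= 4.804 × 1.014388 / 1.011935 = 4.804 × 1.002424
F = 4.816 BRL per USD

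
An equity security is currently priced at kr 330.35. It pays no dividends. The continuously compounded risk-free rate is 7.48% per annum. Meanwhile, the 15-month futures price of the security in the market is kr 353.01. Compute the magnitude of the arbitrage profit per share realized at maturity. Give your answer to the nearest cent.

Fair futures: F* = S·e^(carry·T), with carry = r = 0.0748
F* = 330.35 · e^(0.0748 × 15/12) = 330.35 · e^0.093500 = 330.35 × 1.098011 = kr 362.7279
Market kr 353.01 < fair kr 362.7279: forward underpriced → reverse cash-and-carry (short spot, go long the forward).
At maturity, profit = |F_mkt − F*| = |353.01 − 362.7279| = kr 9.72 per share

kr 9.72 per share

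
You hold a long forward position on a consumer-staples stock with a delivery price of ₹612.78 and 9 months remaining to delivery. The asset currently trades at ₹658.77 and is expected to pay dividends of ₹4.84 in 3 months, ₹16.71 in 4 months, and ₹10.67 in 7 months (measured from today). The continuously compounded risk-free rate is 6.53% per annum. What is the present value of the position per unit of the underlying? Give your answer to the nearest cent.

PV(remaining dividends) I = 4.84·e^(−0.0653·3/12) + 16.71·e^(−0.0653·4/12) + 10.67·e^(−0.0653·7/12) = 31.3830
Current forward F = (S − I)·e^(rT) = (658.77 − 31.3830)·e^(0.0653·9/12) = 627.3870 × 1.050194 = 658.8781
Value (long) = (F − K)·e^(−rT) = (658.8781 − 612.78) × 0.952205 = 43.8948
Value = ₹43.89

₹43.89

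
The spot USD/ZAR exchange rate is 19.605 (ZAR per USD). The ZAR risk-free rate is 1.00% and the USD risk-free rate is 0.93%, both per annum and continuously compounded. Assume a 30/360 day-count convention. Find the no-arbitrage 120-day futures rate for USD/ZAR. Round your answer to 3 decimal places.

F = S·e^((r_ZAR − r_USD)T) = 19.605 · e^((0.0100 − 0.0093) × 120/360)
= 19.605 · e^0.000233 = 19.605 × 1.000233
F = 19.610 ZAR per USD

19.610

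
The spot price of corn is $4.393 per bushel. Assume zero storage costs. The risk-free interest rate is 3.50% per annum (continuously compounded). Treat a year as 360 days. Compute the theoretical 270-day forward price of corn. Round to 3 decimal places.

$4.510 per bushel

F = S·e^(rT) = 4.393 · e^(0.0350 × 270/360) = 4.393 · e^0.026250
= 4.393 × 1.026598 = $4.510 per bushel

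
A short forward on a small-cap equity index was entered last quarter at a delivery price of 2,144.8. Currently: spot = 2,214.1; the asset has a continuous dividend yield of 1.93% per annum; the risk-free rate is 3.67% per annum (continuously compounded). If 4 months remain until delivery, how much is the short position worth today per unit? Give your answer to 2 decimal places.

-81.18

Current fair forward for the remaining 4 months: F = S·e^((r − q)·T), (r − q) = 0.0367 − 0.0193 = 0.0174
F = 2214.1 · e^(0.0174 × 4/12) = 2214.1 × 1.00581685 = 2226.9791
Value of long forward = (F − K)·e^(−rT) = (2226.9791 − 2144.8) · e^(−0.0367·4/12)
= 82.1791 × 0.98784119 = 81.18
Short position value = −(long value) = -81.18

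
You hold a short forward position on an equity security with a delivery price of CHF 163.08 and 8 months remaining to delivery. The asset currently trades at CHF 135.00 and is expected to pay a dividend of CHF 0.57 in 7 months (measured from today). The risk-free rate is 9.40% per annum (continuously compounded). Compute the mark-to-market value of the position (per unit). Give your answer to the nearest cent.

PV(remaining dividends) I = 0.57·e^(−0.0940·7/12) = 0.5396
Current forward F = (S − I)·e^(rT) = (135.00 − 0.5396)·e^(0.0940·8/12) = 134.4604 × 1.064672 = 143.1562
Value (long) = (F − K)·e^(−rT) = (143.1562 − 163.08) × 0.939257 = -18.7136
Short position value = −(long value) = CHF 18.71

CHF 18.71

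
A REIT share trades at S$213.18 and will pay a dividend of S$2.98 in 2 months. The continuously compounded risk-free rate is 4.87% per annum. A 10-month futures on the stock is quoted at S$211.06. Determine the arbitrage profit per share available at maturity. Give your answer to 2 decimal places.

S$7.87 per share

PV(dividends) I = 2.98·e^(−0.0487·2/12) = 2.9559
Fair futures F* = (S − I)·e^(rT) = (213.18 − 2.9559)·e^0.040583 = 210.2241 × 1.041418 = 218.9312
Market S$211.06 < fair 218.9312: forward underpriced → reverse cash-and-carry (short the stock, invest proceeds at r, pay the dividends, go long the forward).
Profit at T = |F_mkt − F*| = |211.06 − 218.9312| = S$7.87 per share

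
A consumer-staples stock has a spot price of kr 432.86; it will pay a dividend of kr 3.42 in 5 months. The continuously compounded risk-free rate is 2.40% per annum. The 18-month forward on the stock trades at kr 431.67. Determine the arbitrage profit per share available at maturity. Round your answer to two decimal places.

PV(dividends) I = 3.42·e^(−0.0240·5/12) = 3.3860
Fair forward F* = (S − I)·e^(rT) = (432.86 − 3.3860)·e^0.036000 = 429.4740 × 1.036656 = 445.2168
Market kr 431.67 < fair 445.2168: forward underpriced → reverse cash-and-carry (short the stock, invest proceeds at r, pay the dividends, go long the forward).
Profit at T = |F_mkt − F*| = |431.67 − 445.2168| = kr 13.55 per share

kr 13.55 per share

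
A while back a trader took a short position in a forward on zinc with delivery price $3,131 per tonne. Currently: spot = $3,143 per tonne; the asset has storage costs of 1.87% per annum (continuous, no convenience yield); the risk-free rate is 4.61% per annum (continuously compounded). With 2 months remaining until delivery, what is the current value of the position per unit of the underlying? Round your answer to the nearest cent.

Current fair forward for the remaining 2 months: F = S·e^((r + u)·T), (r + u) = 0.0461 + 0.0187 = 0.0648
F = 3143 · e^(0.0648 × 2/12) = 3143 × 1.01085853 = 3177.1284
Value of long forward = (F − K)·e^(−rT) = (3177.1284 − 3131) · e^(−0.0461·2/12)
= 46.1284 × 0.99234611 = 45.78
Short position value = −(long value) = -$45.78

-$45.78 per tonne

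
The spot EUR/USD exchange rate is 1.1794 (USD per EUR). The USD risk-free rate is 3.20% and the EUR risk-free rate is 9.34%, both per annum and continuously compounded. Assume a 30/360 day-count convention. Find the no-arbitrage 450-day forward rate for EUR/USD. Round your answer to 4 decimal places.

1.0923

F = S·e^((r_USD − r_EUR)T) = 1.1794 · e^((0.0320 − 0.0934) × 450/360)
= 1.1794 · e^-0.076750 = 1.1794 × 0.926121
F = 1.0923 USD per EUR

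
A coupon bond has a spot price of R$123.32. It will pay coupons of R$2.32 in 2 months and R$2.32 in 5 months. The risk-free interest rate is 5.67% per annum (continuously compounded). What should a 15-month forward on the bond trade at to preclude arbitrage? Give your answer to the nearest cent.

PV(coupons) I = 2.32·e^(−0.0567·2/12) + 2.32·e^(−0.0567·5/12)
I = 2.2982 + 2.2658 = 4.5640
F = (S − I)·e^(rT) = (123.32 − 4.5640) · e^(0.0567·15/12)
= 118.7560 · e^0.070875 = 118.7560 × 1.073447 = R$127.48

R$127.48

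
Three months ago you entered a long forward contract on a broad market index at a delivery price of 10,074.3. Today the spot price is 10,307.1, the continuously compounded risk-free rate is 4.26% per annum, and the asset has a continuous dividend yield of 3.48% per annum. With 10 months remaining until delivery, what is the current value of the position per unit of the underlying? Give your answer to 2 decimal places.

289.55

Current fair forward for the remaining 10 months: F = S·e^((r − q)·T), (r − q) = 0.0426 − 0.0348 = 0.0078
F = 10307.1 · e^(0.0078 × 10/12) = 10307.1 × 1.00652117 = 10374.3144
Value of long forward = (F − K)·e^(−rT) = (10374.3144 − 10074.3) · e^(−0.0426·10/12)
= 300.0144 × 0.96512273 = 289.55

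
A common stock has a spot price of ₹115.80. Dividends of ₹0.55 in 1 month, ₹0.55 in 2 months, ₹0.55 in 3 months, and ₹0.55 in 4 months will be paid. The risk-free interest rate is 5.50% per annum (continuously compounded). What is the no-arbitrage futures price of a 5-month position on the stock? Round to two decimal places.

₹116.26

PV(dividends) I = 0.55·e^(−0.0550·1/12) + 0.55·e^(−0.0550·2/12) + 0.55·e^(−0.0550·3/12) + 0.55·e^(−0.0550·4/12)
I = 0.5475 + 0.5450 + 0.5425 + 0.5400 = 2.1750
F = (S − I)·e^(rT) = (115.80 − 2.1750) · e^(0.0550·5/12)
= 113.6250 · e^0.022917 = 113.6250 × 1.023182 = ₹116.26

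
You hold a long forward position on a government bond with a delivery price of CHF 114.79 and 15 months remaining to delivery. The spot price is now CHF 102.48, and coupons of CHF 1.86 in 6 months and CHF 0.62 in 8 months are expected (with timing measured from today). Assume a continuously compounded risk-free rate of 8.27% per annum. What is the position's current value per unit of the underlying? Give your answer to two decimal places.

-CHF 3.41

PV(remaining coupons) I = 1.86·e^(−0.0827·6/12) + 0.62·e^(−0.0827·8/12) = 2.3714
Current forward F = (S − I)·e^(rT) = (102.48 − 2.3714)·e^(0.0827·15/12) = 100.1086 × 1.108907 = 111.0111
Value (long) = (F − K)·e^(−rT) = (111.0111 − 114.79) × 0.901789 = -3.4078
Value = -CHF 3.41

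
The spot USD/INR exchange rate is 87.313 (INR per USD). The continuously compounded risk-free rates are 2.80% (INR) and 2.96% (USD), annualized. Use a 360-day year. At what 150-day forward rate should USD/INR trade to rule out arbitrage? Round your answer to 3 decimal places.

F = S·e^((r_INR − r_USD)T) = 87.313 · e^((0.0280 − 0.0296) × 150/360)
= 87.313 · e^-0.000667 = 87.313 × 0.999333
F = 87.255 INR per USD

87.255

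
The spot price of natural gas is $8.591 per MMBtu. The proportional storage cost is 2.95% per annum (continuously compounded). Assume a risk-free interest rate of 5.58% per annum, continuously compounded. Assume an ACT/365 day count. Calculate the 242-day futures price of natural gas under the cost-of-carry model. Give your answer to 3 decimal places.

Net carry = r + u − y = 0.0558 + 0.0295 − 0.0000 = 0.0853
F = S·e^((r+u−y)T) = 8.591 · e^(0.0853 × 242/365) = 8.591 · e^0.056555
= 8.591 × 1.058185 = $9.091 per MMBtu

$9.091 per MMBtu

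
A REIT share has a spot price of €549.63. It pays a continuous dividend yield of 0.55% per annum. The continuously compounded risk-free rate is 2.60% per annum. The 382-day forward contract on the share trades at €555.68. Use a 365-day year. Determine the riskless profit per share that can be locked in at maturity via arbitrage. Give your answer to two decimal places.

€5.87 per share

Fair forward: F* = S·e^(carry·T), with carry = (r − q) = 0.0260 − 0.0055 = 0.0205
F* = 549.63 · e^(0.0205 × 382/365) = 549.63 · e^0.021455 = 549.63 × 1.021687 = €561.5498
Market €555.68 < fair €561.5498: forward underpriced → reverse cash-and-carry (short spot, go long the forward).
At maturity, profit = |F_mkt − F*| = |555.68 − 561.5498| = €5.87 per share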